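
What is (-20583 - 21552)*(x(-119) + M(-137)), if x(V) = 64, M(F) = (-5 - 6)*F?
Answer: -66194085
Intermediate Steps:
M(F) = -11*F
(-20583 - 21552)*(x(-119) + M(-137)) = (-20583 - 21552)*(64 - 11*(-137)) = -42135*(64 + 1507) = -42135*1571 = -66194085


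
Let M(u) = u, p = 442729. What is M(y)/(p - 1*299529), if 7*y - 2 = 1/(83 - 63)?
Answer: 41/20048000 ≈ 2.0451e-6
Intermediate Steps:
y = 41/140 (y = 2/7 + 1/(7*(83 - 63)) = 2/7 + (⅐)/20 = 2/7 + (⅐)*(1/20) = 2/7 + 1/140 = 41/140 ≈ 0.29286)
M(y)/(p - 1*299529) = 41/(140*(442729 - 1*299529)) = 41/(140*(442729 - 299529)) = (41/140)/143200 = (41/140)*(1/143200) = 41/20048000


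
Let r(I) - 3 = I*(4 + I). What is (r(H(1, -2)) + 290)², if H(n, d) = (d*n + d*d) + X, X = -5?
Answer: 84100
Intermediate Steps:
H(n, d) = -5 + d² + d*n (H(n, d) = (d*n + d*d) - 5 = (d*n + d²) - 5 = (d² + d*n) - 5 = -5 + d² + d*n)
r(I) = 3 + I*(4 + I)
(r(H(1, -2)) + 290)² = ((3 + (-5 + (-2)² - 2*1)² + 4*(-5 + (-2)² - 2*1)) + 290)² = ((3 + (-5 + 4 - 2)² + 4*(-5 + 4 - 2)) + 290)² = ((3 + (-3)² + 4*(-3)) + 290)² = ((3 + 9 - 12) + 290)² = (0 + 290)² = 290² = 84100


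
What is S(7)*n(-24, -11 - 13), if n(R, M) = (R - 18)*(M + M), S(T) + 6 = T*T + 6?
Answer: 98784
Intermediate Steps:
S(T) = T² (S(T) = -6 + (T*T + 6) = -6 + (T² + 6) = -6 + (6 + T²) = T²)
n(R, M) = 2*M*(-18 + R) (n(R, M) = (-18 + R)*(2*M) = 2*M*(-18 + R))
S(7)*n(-24, -11 - 13) = 7²*(2*(-11 - 13)*(-18 - 24)) = 49*(2*(-24)*(-42)) = 49*2016 = 98784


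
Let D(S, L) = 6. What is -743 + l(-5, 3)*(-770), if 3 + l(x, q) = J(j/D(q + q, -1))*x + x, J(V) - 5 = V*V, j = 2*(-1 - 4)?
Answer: 318253/9 ≈ 35361.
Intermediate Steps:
j = -10 (j = 2*(-5) = -10)
J(V) = 5 + V² (J(V) = 5 + V*V = 5 + V²)
l(x, q) = -3 + 79*x/9 (l(x, q) = -3 + ((5 + (-10/6)²)*x + x) = -3 + ((5 + (-10*⅙)²)*x + x) = -3 + ((5 + (-5/3)²)*x + x) = -3 + ((5 + 25/9)*x + x) = -3 + (70*x/9 + x) = -3 + 79*x/9)
-743 + l(-5, 3)*(-770) = -743 + (-3 + (79/9)*(-5))*(-770) = -743 + (-3 - 395/9)*(-770) = -743 - 422/9*(-770) = -743 + 324940/9 = 318253/9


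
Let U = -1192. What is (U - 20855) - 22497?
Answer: -44544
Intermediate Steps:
(U - 20855) - 22497 = (-1192 - 20855) - 22497 = -22047 - 22497 = -44544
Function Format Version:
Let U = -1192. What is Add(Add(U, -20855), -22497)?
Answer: -44544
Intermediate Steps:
Add(Add(U, -20855), -22497) = Add(Add(-1192, -20855), -22497) = Add(-22047, -22497) = -44544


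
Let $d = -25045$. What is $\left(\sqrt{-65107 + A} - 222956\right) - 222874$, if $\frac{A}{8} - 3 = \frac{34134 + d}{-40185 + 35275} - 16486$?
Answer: $-445830 + \frac{i \sqrt{1187238395255}}{2455} \approx -4.4583 \cdot 10^{5} + 443.83 i$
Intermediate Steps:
$A = - \frac{323762476}{2455}$ ($A = 24 + 8 \left(\frac{34134 - 25045}{-40185 + 35275} - 16486\right) = 24 + 8 \left(\frac{9089}{-4910} - 16486\right) = 24 + 8 \left(9089 \left(- \frac{1}{4910}\right) - 16486\right) = 24 + 8 \left(- \frac{9089}{4910} - 16486\right) = 24 + 8 \left(- \frac{80955349}{4910}\right) = 24 - \frac{323821396}{2455} = - \frac{323762476}{2455} \approx -1.3188 \cdot 10^{5}$)
$\left(\sqrt{-65107 + A} - 222956\right) - 222874 = \left(\sqrt{-65107 - \frac{323762476}{2455}} - 222956\right) - 222874 = \left(\sqrt{- \frac{483600161}{2455}} - 222956\right) - 222874 = \left(\frac{i \sqrt{1187238395255}}{2455} - 222956\right) - 222874 = \left(-222956 + \frac{i \sqrt{1187238395255}}{2455}\right) - 222874 = -445830 + \frac{i \sqrt{1187238395255}}{2455}$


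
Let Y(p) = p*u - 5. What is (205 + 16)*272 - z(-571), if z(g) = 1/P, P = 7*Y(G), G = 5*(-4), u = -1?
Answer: 6311759/105 ≈ 60112.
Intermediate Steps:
G = -20
Y(p) = -5 - p (Y(p) = p*(-1) - 5 = -p - 5 = -5 - p)
P = 105 (P = 7*(-5 - 1*(-20)) = 7*(-5 + 20) = 7*15 = 105)
z(g) = 1/105
(205 + 16)*272 - z(-571) = (205 + 16)*272 - 1*1/105 = 221*272 - 1/105 = 60112 - 1/105 = 6311759/105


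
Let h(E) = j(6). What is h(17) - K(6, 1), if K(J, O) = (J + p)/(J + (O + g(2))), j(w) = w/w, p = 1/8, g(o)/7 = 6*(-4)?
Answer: 191/184 ≈ 1.0380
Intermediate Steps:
g(o) = -168 (g(o) = 7*(6*(-4)) = 7*(-24) = -168)
p = ⅛ ≈ 0.12500
j(w) = 1
h(E) = 1
K(J, O) = (⅛ + J)/(-168 + J + O) (K(J, O) = (J + ⅛)/(J + (O - 168)) = (⅛ + J)/(J + (-168 + O)) = (⅛ + J)/(-168 + J + O))
h(17) - K(6, 1) = 1 - (⅛ + 6)/(-168 + 6 + 1) = 1 - 49/((-161)*8) = 1 - (-1)*49/(161*8) = 1 - 1*(-7/184) = 1 + 7/184 = 191/184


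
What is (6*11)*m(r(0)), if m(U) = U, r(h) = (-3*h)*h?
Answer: 0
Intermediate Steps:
r(h) = -3*h²
(6*11)*m(r(0)) = (6*11)*(-3*0²) = 66*(-3*0) = 66*0 = 0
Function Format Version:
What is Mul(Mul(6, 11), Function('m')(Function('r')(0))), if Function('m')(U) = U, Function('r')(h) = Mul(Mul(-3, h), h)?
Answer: 0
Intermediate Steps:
Function('r')(h) = Mul(-3, Pow(h, 2))
Mul(Mul(6, 11), Function('m')(Function('r')(0))) = Mul(Mul(6, 11), Mul(-3, Pow(0, 2))) = Mul(66, Mul(-3, 0)) = Mul(66, 0) = 0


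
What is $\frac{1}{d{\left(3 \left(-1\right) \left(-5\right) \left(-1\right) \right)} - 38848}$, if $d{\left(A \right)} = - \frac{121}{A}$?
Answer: $- \frac{15}{582599} \approx -2.5747 \cdot 10^{-5}$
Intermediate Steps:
$\frac{1}{d{\left(3 \left(-1\right) \left(-5\right) \left(-1\right) \right)} - 38848} = \frac{1}{- \frac{121}{3 \left(-1\right) \left(-5\right) \left(-1\right)} - 38848} = \frac{1}{- \frac{121}{\left(-3\right) \left(-5\right) \left(-1\right)} - 38848} = \frac{1}{- \frac{121}{15 \left(-1\right)} - 38848} = \frac{1}{- \frac{121}{-15} - 38848} = \frac{1}{\left(-121\right) \left(- \frac{1}{15}\right) - 38848} = \frac{1}{\frac{121}{15} - 38848} = \frac{1}{- \frac{582599}{15}} = - \frac{15}{582599}$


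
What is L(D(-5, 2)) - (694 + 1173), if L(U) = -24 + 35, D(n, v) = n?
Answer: -1856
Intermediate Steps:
L(U) = 11
L(D(-5, 2)) - (694 + 1173) = 11 - (694 + 1173) = 11 - 1*1867 = 11 - 1867 = -1856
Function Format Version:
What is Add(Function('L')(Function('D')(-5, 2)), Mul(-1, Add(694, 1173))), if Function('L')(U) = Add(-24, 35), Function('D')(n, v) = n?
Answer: -1856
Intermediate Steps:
Function('L')(U) = 11
Add(Function('L')(Function('D')(-5, 2)), Mul(-1, Add(694, 1173))) = Add(11, Mul(-1, Add(694, 1173))) = Add(11, Mul(-1, 1867)) = Add(11, -1867) = -1856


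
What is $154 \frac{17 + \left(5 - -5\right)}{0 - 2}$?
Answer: $-2079$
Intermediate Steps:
$154 \frac{17 + \left(5 - -5\right)}{0 - 2} = 154 \frac{17 + \left(5 + 5\right)}{-2} = 154 \left(17 + 10\right) \left(- \frac{1}{2}\right) = 154 \cdot 27 \left(- \frac{1}{2}\right) = 154 \left(- \frac{27}{2}\right) = -2079$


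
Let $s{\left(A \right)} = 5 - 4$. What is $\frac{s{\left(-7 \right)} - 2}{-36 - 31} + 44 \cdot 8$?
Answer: $\frac{23585}{67} \approx 352.02$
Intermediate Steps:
$s{\left(A \right)} = 1$
$\frac{s{\left(-7 \right)} - 2}{-36 - 31} + 44 \cdot 8 = \frac{1 - 2}{-36 - 31} + 44 \cdot 8 = - \frac{1}{-67} + 352 = \left(-1\right) \left(- \frac{1}{67}\right) + 352 = \frac{1}{67} + 352 = \frac{23585}{67}$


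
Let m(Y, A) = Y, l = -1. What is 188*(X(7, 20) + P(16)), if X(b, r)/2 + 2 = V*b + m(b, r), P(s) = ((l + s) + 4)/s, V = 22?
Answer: 240029/4 ≈ 60007.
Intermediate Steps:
P(s) = (3 + s)/s (P(s) = ((-1 + s) + 4)/s = (3 + s)/s)
X(b, r) = -4 + 46*b (X(b, r) = -4 + 2*(22*b + b) = -4 + 2*(23*b) = -4 + 46*b)
188*(X(7, 20) + P(16)) = 188*((-4 + 46*7) + (3 + 16)/16) = 188*((-4 + 322) + (1/16)*19) = 188*(318 + 19/16) = 188*(5107/16) = 240029/4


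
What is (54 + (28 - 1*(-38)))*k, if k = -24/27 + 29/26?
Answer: 1060/39 ≈ 27.179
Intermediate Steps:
k = 53/234 (k = -24*1/27 + 29*(1/26) = -8/9 + 29/26 = 53/234 ≈ 0.22650)
(54 + (28 - 1*(-38)))*k = (54 + (28 - 1*(-38)))*(53/234) = (54 + (28 + 38))*(53/234) = (54 + 66)*(53/234) = 120*(53/234) = 1060/39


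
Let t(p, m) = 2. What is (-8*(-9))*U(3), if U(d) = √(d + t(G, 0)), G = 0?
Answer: 72*√5 ≈ 161.00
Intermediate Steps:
U(d) = √(2 + d) (U(d) = √(d + 2) = √(2 + d))
(-8*(-9))*U(3) = (-8*(-9))*√(2 + 3) = 72*√5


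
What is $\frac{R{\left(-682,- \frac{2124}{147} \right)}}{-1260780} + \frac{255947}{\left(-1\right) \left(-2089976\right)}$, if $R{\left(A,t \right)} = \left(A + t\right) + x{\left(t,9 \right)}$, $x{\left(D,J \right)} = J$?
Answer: $\frac{113445363685}{922249979448} \approx 0.12301$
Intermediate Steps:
$R{\left(A,t \right)} = 9 + A + t$ ($R{\left(A,t \right)} = \left(A + t\right) + 9 = 9 + A + t$)
$\frac{R{\left(-682,- \frac{2124}{147} \right)}}{-1260780} + \frac{255947}{\left(-1\right) \left(-2089976\right)} = \frac{9 - 682 - \frac{2124}{147}}{-1260780} + \frac{255947}{\left(-1\right) \left(-2089976\right)} = \left(9 - 682 - \frac{708}{49}\right) \left(- \frac{1}{1260780}\right) + \frac{255947}{2089976} = \left(9 - 682 - \frac{708}{49}\right) \left(- \frac{1}{1260780}\right) + 255947 \cdot \frac{1}{2089976} = \left(- \frac{33685}{49}\right) \left(- \frac{1}{1260780}\right) + \frac{255947}{2089976} = \frac{6737}{12355644} + \frac{255947}{2089976} = \frac{113445363685}{922249979448}$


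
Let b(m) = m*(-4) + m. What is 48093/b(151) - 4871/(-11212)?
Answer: -179004051/1693012 ≈ -105.73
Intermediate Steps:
b(m) = -3*m (b(m) = -4*m + m = -3*m)
48093/b(151) - 4871/(-11212) = 48093/((-3*151)) - 4871/(-11212) = 48093/(-453) - 4871*(-1/11212) = 48093*(-1/453) + 4871/11212 = -16031/151 + 4871/11212 = -179004051/1693012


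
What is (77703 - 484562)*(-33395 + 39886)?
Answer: -2640921769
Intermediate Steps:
(77703 - 484562)*(-33395 + 39886) = -406859*6491 = -2640921769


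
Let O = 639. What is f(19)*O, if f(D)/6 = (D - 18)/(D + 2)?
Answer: 1278/7 ≈ 182.57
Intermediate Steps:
f(D) = 6*(-18 + D)/(2 + D) (f(D) = 6*((D - 18)/(D + 2)) = 6*((-18 + D)/(2 + D)) = 6*(-18 + D)/(2 + D))
f(19)*O = (6*(-18 + 19)/(2 + 19))*639 = (6*1/21)*639 = (6*(1/21)*1)*639 = (2/7)*639 = 1278/7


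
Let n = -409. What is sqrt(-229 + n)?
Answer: I*sqrt(638) ≈ 25.259*I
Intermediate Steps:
sqrt(-229 + n) = sqrt(-229 - 409) = sqrt(-638) = I*sqrt(638)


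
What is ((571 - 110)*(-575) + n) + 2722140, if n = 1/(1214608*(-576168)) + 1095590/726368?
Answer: 39030930813689817150221/15885174732406656 ≈ 2.4571e+6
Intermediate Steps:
n = 23959809056925581/15885174732406656 (n = (1/1214608)*(-1/576168) + 1095590*(1/726368) = -1/699818262144 + 547795/363184 = 23959809056925581/15885174732406656 ≈ 1.5083)
((571 - 110)*(-575) + n) + 2722140 = ((571 - 110)*(-575) + 23959809056925581/15885174732406656) + 2722140 = (461*(-575) + 23959809056925581/15885174732406656) + 2722140 = (-265075 + 23959809056925581/15885174732406656) + 2722140 = -4210738732383637413619/15885174732406656 + 2722140 = 39030930813689817150221/15885174732406656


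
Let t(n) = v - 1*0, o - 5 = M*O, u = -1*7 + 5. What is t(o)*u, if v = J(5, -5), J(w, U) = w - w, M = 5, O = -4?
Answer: 0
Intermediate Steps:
u = -2 (u = -7 + 5 = -2)
J(w, U) = 0
v = 0
o = -15 (o = 5 + 5*(-4) = 5 - 20 = -15)
t(n) = 0 (t(n) = 0 - 1*0 = 0 + 0 = 0)
t(o)*u = 0*(-2) = 0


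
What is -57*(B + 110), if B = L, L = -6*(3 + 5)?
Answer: -3534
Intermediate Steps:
L = -48 (L = -6*8 = -48)
B = -48
-57*(B + 110) = -57*(-48 + 110) = -57*62 = -3534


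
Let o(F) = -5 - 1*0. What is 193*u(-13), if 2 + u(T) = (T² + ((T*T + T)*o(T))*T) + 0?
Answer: 1989251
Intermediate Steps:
o(F) = -5 (o(F) = -5 + 0 = -5)
u(T) = -2 + T² + T*(-5*T - 5*T²) (u(T) = -2 + ((T² + ((T*T + T)*(-5))*T) + 0) = -2 + ((T² + ((T² + T)*(-5))*T) + 0) = -2 + ((T² + ((T + T²)*(-5))*T) + 0) = -2 + ((T² + (-5*T - 5*T²)*T) + 0) = -2 + ((T² + T*(-5*T - 5*T²)) + 0) = -2 + (T² + T*(-5*T - 5*T²)) = -2 + T² + T*(-5*T - 5*T²))
193*u(-13) = 193*(-2 - 5*(-13)³ - 4*(-13)²) = 193*(-2 - 5*(-2197) - 4*169) = 193*(-2 + 10985 - 676) = 193*10307 = 1989251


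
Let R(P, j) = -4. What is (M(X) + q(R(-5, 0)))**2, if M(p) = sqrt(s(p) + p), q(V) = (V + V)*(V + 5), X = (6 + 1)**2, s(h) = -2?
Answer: (8 - sqrt(47))**2 ≈ 1.3095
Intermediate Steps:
X = 49 (X = 7**2 = 49)
q(V) = 2*V*(5 + V) (q(V) = (2*V)*(5 + V) = 2*V*(5 + V))
M(p) = sqrt(-2 + p)
(M(X) + q(R(-5, 0)))**2 = (sqrt(-2 + 49) + 2*(-4)*(5 - 4))**2 = (sqrt(47) + 2*(-4)*1)**2 = (sqrt(47) - 8)**2 = (-8 + sqrt(47))**2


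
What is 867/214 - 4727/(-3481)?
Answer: 4029605/744934 ≈ 5.4093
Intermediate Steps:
867/214 - 4727/(-3481) = 867*(1/214) - 4727*(-1/3481) = 867/214 + 4727/3481 = 4029605/744934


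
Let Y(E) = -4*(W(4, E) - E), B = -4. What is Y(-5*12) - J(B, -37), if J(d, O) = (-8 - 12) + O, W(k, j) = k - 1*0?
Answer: -199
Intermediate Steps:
W(k, j) = k (W(k, j) = k + 0 = k)
J(d, O) = -20 + O
Y(E) = -16 + 4*E (Y(E) = -4*(4 - E) = -16 + 4*E)
Y(-5*12) - J(B, -37) = (-16 + 4*(-5*12)) - (-20 - 37) = (-16 + 4*(-60)) - 1*(-57) = (-16 - 240) + 57 = -256 + 57 = -199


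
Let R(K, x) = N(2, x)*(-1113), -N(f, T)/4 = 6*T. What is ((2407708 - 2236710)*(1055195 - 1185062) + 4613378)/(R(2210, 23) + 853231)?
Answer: -22202383888/1467607 ≈ -15128.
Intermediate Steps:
N(f, T) = -24*T
R(K, x) = 26712*x (R(K, x) = -24*x*(-1113) = 26712*x)
((2407708 - 2236710)*(1055195 - 1185062) + 4613378)/(R(2210, 23) + 853231) = ((2407708 - 2236710)*(1055195 - 1185062) + 4613378)/(26712*23 + 853231) = (170998*(-129867) + 4613378)/(614376 + 853231) = (-22206997266 + 4613378)/1467607 = -22202383888*1/1467607 = -22202383888/1467607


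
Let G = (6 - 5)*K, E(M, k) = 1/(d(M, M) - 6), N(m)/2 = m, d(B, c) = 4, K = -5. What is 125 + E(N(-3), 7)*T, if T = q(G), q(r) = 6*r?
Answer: 140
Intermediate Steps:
N(m) = 2*m
E(M, k) = -½ (E(M, k) = 1/(4 - 6) = 1/(-2) = -½)
G = -5 (G = (6 - 5)*(-5) = 1*(-5) = -5)
T = -30 (T = 6*(-5) = -30)
125 + E(N(-3), 7)*T = 125 - ½*(-30) = 125 + 15 = 140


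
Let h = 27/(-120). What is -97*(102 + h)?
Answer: -394887/40 ≈ -9872.2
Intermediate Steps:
h = -9/40 (h = 27*(-1/120) = -9/40 ≈ -0.22500)
-97*(102 + h) = -97*(102 - 9/40) = -97*4071/40 = -394887/40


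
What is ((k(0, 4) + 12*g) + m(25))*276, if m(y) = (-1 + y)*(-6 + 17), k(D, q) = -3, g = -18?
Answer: 12420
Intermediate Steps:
m(y) = -11 + 11*y (m(y) = (-1 + y)*11 = -11 + 11*y)
((k(0, 4) + 12*g) + m(25))*276 = ((-3 + 12*(-18)) + (-11 + 11*25))*276 = ((-3 - 216) + (-11 + 275))*276 = (-219 + 264)*276 = 45*276 = 12420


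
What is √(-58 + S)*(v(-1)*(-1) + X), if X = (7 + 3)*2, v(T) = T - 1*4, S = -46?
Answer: 50*I*√26 ≈ 254.95*I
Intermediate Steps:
v(T) = -4 + T (v(T) = T - 4 = -4 + T)
X = 20 (X = 10*2 = 20)
√(-58 + S)*(v(-1)*(-1) + X) = √(-58 - 46)*((-4 - 1)*(-1) + 20) = √(-104)*(-5*(-1) + 20) = (2*I*√26)*(5 + 20) = (2*I*√26)*25 = 50*I*√26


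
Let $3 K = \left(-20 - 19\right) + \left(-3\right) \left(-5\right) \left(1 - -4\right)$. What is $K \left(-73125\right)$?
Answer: $-877500$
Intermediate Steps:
$K = 12$ ($K = \frac{\left(-20 - 19\right) + \left(-3\right) \left(-5\right) \left(1 - -4\right)}{3} = \frac{-39 + 15 \left(1 + 4\right)}{3} = \frac{-39 + 15 \cdot 5}{3} = \frac{-39 + 75}{3} = \frac{1}{3} \cdot 36 = 12$)
$K \left(-73125\right) = 12 \left(-73125\right) = -877500$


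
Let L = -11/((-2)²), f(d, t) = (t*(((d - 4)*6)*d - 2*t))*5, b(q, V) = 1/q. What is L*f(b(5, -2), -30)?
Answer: 22869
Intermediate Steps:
f(d, t) = 5*t*(-2*t + d*(-24 + 6*d)) (f(d, t) = (t*(((-4 + d)*6)*d - 2*t))*5 = (t*((-24 + 6*d)*d - 2*t))*5 = (t*(d*(-24 + 6*d) - 2*t))*5 = (t*(-2*t + d*(-24 + 6*d)))*5 = 5*t*(-2*t + d*(-24 + 6*d)))
L = -11/4 ≈ -2.7500
L*f(b(5, -2), -30) = -55*(-30)*(-1*(-30) - 12/5 + 3*(1/5)²)/2 = -55*(-30)*(30 - 12*⅕ + 3*(⅕)²)/2 = -55*(-30)*(30 - 12/5 + 3*(1/25))/2 = -55*(-30)*(30 - 12/5 + 3/25)/2 = -55*(-30)*693/(2*25) = -11/4*(-8316) = 22869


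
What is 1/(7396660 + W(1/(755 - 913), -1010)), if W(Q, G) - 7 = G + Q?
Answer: 158/1168513805 ≈ 1.3521e-7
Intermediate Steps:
W(Q, G) = 7 + G + Q (W(Q, G) = 7 + (G + Q) = 7 + G + Q)
1/(7396660 + W(1/(755 - 913), -1010)) = 1/(7396660 + (7 - 1010 + 1/(755 - 913))) = 1/(7396660 + (7 - 1010 + 1/(-158))) = 1/(7396660 + (7 - 1010 - 1/158)) = 1/(7396660 - 158475/158) = 1/(1168513805/158) = 158/1168513805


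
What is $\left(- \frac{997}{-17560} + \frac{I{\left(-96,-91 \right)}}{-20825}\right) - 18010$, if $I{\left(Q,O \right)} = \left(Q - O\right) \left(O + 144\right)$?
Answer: $- \frac{263439898163}{14627480} \approx -18010.0$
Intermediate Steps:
$I{\left(Q,O \right)} = \left(144 + O\right) \left(Q - O\right)$ ($I{\left(Q,O \right)} = \left(Q - O\right) \left(144 + O\right) = \left(144 + O\right) \left(Q - O\right)$)
$\left(- \frac{997}{-17560} + \frac{I{\left(-96,-91 \right)}}{-20825}\right) - 18010 = \left(- \frac{997}{-17560} + \frac{- \left(-91\right)^{2} - -13104 + 144 \left(-96\right) - -8736}{-20825}\right) - 18010 = \left(\left(-997\right) \left(- \frac{1}{17560}\right) + \left(\left(-1\right) 8281 + 13104 - 13824 + 8736\right) \left(- \frac{1}{20825}\right)\right) - 18010 = \left(\frac{997}{17560} + \left(-8281 + 13104 - 13824 + 8736\right) \left(- \frac{1}{20825}\right)\right) - 18010 = \left(\frac{997}{17560} - - \frac{53}{4165}\right) - 18010 = \left(\frac{997}{17560} + \frac{53}{4165}\right) - 18010 = \frac{1016637}{14627480} - 18010 = - \frac{263439898163}{14627480}$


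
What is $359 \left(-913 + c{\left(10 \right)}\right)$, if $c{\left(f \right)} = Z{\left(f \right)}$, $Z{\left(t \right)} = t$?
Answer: $-324177$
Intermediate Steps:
$c{\left(f \right)} = f$
$359 \left(-913 + c{\left(10 \right)}\right) = 359 \left(-913 + 10\right) = 359 \left(-903\right) = -324177$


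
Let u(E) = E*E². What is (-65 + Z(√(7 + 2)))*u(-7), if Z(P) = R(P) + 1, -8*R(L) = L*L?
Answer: 178703/8 ≈ 22338.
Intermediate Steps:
R(L) = -L²/8 (R(L) = -L*L/8 = -L²/8)
u(E) = E³
Z(P) = 1 - P²/8 (Z(P) = -P²/8 + 1 = 1 - P²/8)
(-65 + Z(√(7 + 2)))*u(-7) = (-65 + (1 - (√(7 + 2))²/8))*(-7)³ = (-65 + (1 - (√9)²/8))*(-343) = (-65 + (1 - ⅛*3²))*(-343) = (-65 + (1 - ⅛*9))*(-343) = (-65 + (1 - 9/8))*(-343) = (-65 - ⅛)*(-343) = -521/8*(-343) = 178703/8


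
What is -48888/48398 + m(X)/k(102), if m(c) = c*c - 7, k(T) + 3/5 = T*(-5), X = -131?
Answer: -101807322/2941907 ≈ -34.606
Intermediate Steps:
k(T) = -3/5 - 5*T (k(T) = -3/5 + T*(-5) = -3/5 - 5*T)
m(c) = -7 + c**2 (m(c) = c**2 - 7 = -7 + c**2)
-48888/48398 + m(X)/k(102) = -48888/48398 + (-7 + (-131)**2)/(-3/5 - 5*102) = -48888*1/48398 + (-7 + 17161)/(-3/5 - 510) = -3492/3457 + 17154/(-2553/5) = -3492/3457 + 17154*(-5/2553) = -3492/3457 - 28590/851 = -101807322/2941907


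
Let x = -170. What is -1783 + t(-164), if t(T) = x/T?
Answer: -146121/82 ≈ -1782.0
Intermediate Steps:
t(T) = -170/T
-1783 + t(-164) = -1783 - 170/(-164) = -1783 - 170*(-1/164) = -1783 + 85/82 = -146121/82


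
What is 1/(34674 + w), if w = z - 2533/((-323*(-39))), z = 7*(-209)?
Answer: 741/24609202 ≈ 3.0111e-5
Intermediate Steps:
z = -1463
w = -1084232/741 (w = -1463 - 2533/((-323*(-39))) = -1463 - 2533/12597 = -1463 - 2533*1/12597 = -1463 - 149/741 = -1084232/741 ≈ -1463.2)
1/(34674 + w) = 1/(34674 - 1084232/741) = 1/(24609202/741) = 741/24609202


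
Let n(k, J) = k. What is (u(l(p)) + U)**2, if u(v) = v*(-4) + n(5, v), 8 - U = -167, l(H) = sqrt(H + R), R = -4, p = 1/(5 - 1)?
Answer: 32340 - 720*I*sqrt(15) ≈ 32340.0 - 2788.5*I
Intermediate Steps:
p = 1/4 ≈ 0.25000
l(H) = sqrt(-4 + H) (l(H) = sqrt(H - 4) = sqrt(-4 + H))
U = 175 (U = 8 - 1*(-167) = 8 + 167 = 175)
u(v) = 5 - 4*v (u(v) = v*(-4) + 5 = -4*v + 5 = 5 - 4*v)
(u(l(p)) + U)**2 = ((5 - 4*sqrt(-4 + 1/4)) + 175)**2 = ((5 - 2*I*sqrt(15)) + 175)**2 = (180 - 2*I*sqrt(15))**2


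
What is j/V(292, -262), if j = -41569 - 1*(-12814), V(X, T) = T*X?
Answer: 28755/76504 ≈ 0.37586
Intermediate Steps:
j = -28755 (j = -41569 + 12814 = -28755)
j/V(292, -262) = -28755/((-262*292)) = -28755/(-76504) = -28755*(-1/76504) = 28755/76504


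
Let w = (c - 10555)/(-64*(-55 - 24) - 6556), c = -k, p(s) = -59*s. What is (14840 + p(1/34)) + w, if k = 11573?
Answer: 63125321/4250 ≈ 14853.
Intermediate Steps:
c = -11573 (c = -1*11573 = -11573)
w = 1844/125 (w = (-11573 - 10555)/(-64*(-55 - 24) - 6556) = -22128/(-64*(-79) - 6556) = -22128/(5056 - 6556) = -22128/(-1500) = -22128*(-1/1500) = 1844/125 ≈ 14.752)
(14840 + p(1/34)) + w = (14840 - 59/34) + 1844/125 = 504501/34 + 1844/125 = 63125321/4250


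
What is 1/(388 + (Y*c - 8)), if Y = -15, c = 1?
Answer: 1/365 ≈ 0.0027397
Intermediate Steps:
1/(388 + (Y*c - 8)) = 1/(388 + (-15*1 - 8)) = 1/(388 + (-15 - 8)) = 1/(388 - 23) = 1/365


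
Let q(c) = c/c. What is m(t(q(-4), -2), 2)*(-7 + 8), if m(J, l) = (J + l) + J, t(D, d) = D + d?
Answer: 0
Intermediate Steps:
q(c) = 1
m(J, l) = l + 2*J
m(t(q(-4), -2), 2)*(-7 + 8) = (2 + 2*(1 - 2))*(-7 + 8) = (2 + 2*(-1))*1 = (2 - 2)*1 = 0*1 = 0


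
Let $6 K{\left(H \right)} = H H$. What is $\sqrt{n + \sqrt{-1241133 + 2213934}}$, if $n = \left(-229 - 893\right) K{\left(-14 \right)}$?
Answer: $\sqrt{-36652 + 3 \sqrt{108089}} \approx 188.85 i$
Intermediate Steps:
$K{\left(H \right)} = \frac{H^{2}}{6}$ ($K{\left(H \right)} = \frac{H H}{6} = \frac{H^{2}}{6}$)
$n = -36652$ ($n = \left(-229 - 893\right) \frac{\left(-14\right)^{2}}{6} = - 1122 \cdot \frac{1}{6} \cdot 196 = \left(-1122\right) \frac{98}{3} = -36652$)
$\sqrt{n + \sqrt{-1241133 + 2213934}} = \sqrt{-36652 + \sqrt{-1241133 + 2213934}} = \sqrt{-36652 + \sqrt{972801}} = \sqrt{-36652 + 3 \sqrt{108089}}$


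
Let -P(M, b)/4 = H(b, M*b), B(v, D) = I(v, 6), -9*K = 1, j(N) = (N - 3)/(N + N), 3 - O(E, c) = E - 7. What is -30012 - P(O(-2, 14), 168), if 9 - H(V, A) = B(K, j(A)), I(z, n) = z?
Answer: -269780/9 ≈ -29976.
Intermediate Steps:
O(E, c) = 10 - E (O(E, c) = 3 - (E - 7) = 3 - (-7 + E) = 3 + (7 - E) = 10 - E)
j(N) = (-3 + N)/(2*N) (j(N) = (-3 + N)/((2*N)) = (-3 + N)*(1/(2*N)) = (-3 + N)/(2*N))
K = -1/9 (K = -1/9*1 = -1/9 ≈ -0.11111)
B(v, D) = v
H(V, A) = 82/9 (H(V, A) = 9 - 1*(-1/9) = 9 + 1/9 = 82/9)
P(M, b) = -328/9 (P(M, b) = -4*82/9 = -328/9)
-30012 - P(O(-2, 14), 168) = -30012 - 1*(-328/9) = -30012 + 328/9 = -269780/9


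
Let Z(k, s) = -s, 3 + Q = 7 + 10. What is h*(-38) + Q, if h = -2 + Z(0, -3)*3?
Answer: -252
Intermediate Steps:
Q = 14 (Q = -3 + (7 + 10) = -3 + 17 = 14)
h = 7 (h = -2 - 1*(-3)*3 = -2 + 3*3 = -2 + 9 = 7)
h*(-38) + Q = 7*(-38) + 14 = -266 + 14 = -252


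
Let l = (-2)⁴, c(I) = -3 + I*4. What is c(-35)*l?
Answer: -2288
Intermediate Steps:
c(I) = -3 + 4*I
l = 16
c(-35)*l = (-3 + 4*(-35))*16 = (-3 - 140)*16 = -143*16 = -2288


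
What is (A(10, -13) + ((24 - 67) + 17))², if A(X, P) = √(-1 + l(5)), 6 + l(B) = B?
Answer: (-26 + I*√2)² ≈ 674.0 - 73.539*I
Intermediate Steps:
l(B) = -6 + B
A(X, P) = I*√2 (A(X, P) = √(-1 + (-6 + 5)) = √(-1 - 1) = √(-2) = I*√2)
(A(10, -13) + ((24 - 67) + 17))² = (I*√2 + ((24 - 67) + 17))² = (I*√2 + (-43 + 17))² = (I*√2 - 26)² = (-26 + I*√2)²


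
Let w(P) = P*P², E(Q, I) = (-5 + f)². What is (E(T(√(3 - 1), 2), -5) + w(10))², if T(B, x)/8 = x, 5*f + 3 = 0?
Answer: 664814656/625 ≈ 1.0637e+6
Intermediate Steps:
f = -⅗ (f = -⅗ + (⅕)*0 = -⅗ + 0 = -⅗ ≈ -0.60000)
T(B, x) = 8*x
E(Q, I) = 784/25 (E(Q, I) = (-5 - ⅗)² = (-28/5)² = 784/25)
w(P) = P³
(E(T(√(3 - 1), 2), -5) + w(10))² = (784/25 + 10³)² = (784/25 + 1000)² = (25784/25)² = 664814656/625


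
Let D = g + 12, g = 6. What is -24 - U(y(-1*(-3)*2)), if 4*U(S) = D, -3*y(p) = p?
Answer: -57/2 ≈ -28.500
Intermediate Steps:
D = 18 (D = 6 + 12 = 18)
y(p) = -p/3
U(S) = 9/2 (U(S) = (1/4)*18 = 9/2)
-24 - U(y(-1*(-3)*2)) = -24 - 1*9/2 = -24 - 9/2 = -57/2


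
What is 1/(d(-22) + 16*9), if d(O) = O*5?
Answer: 1/34 ≈ 0.029412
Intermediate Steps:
d(O) = 5*O
1/(d(-22) + 16*9) = 1/(5*(-22) + 16*9) = 1/(-110 + 144) = 1/34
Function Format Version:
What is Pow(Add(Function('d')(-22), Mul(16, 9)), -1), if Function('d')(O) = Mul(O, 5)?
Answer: Rational(1, 34) ≈ 0.029412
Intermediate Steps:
Function('d')(O) = Mul(5, O)
Pow(Add(Function('d')(-22), Mul(16, 9)), -1) = Pow(Add(Mul(5, -22), Mul(16, 9)), -1) = Pow(Add(-110, 144), -1) = Pow(34, -1) = Rational(1, 34)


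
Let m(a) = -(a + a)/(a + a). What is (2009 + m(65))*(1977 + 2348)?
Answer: 8684600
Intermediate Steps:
m(a) = -1 (m(a) = -2*a/(2*a) = -2*a*1/(2*a) = -1*1 = -1)
(2009 + m(65))*(1977 + 2348) = (2009 - 1)*(1977 + 2348) = 2008*4325 = 8684600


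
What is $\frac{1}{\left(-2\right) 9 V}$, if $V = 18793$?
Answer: $- \frac{1}{338274} \approx -2.9562 \cdot 10^{-6}$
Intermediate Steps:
$\frac{1}{\left(-2\right) 9 V} = \frac{1}{\left(-2\right) 9 \cdot 18793} = \frac{1}{\left(-18\right) 18793} = \frac{1}{-338274} = - \frac{1}{338274}$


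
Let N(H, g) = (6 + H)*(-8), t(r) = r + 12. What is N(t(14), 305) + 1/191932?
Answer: -49134591/191932 ≈ -256.00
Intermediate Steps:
t(r) = 12 + r
N(H, g) = -48 - 8*H
N(t(14), 305) + 1/191932 = (-48 - 8*(12 + 14)) + 1/191932 = (-48 - 8*26) + 1/191932 = (-48 - 208) + 1/191932 = -256 + 1/191932 = -49134591/191932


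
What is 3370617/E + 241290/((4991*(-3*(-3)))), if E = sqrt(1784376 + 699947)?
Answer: 3830/713 + 3370617*sqrt(2484323)/2484323 ≈ 2143.9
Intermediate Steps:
E = sqrt(2484323) ≈ 1576.2
3370617/E + 241290/((4991*(-3*(-3)))) = 3370617/(sqrt(2484323)) + 241290/((4991*(-3*(-3)))) = 3370617*(sqrt(2484323)/2484323) + 241290/((4991*9)) = 3370617*sqrt(2484323)/2484323 + 241290/44919 = 3370617*sqrt(2484323)/2484323 + 241290*(1/44919) = 3370617*sqrt(2484323)/2484323 + 3830/713 = 3830/713 + 3370617*sqrt(2484323)/2484323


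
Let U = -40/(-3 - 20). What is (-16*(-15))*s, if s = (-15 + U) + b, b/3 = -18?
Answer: -371280/23 ≈ -16143.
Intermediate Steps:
b = -54 (b = 3*(-18) = -54)
U = 40/23 (U = -40/(-23) = -40*(-1/23) = 40/23 ≈ 1.7391)
s = -1547/23 (s = (-15 + 40/23) - 54 = -305/23 - 54 = -1547/23 ≈ -67.261)
(-16*(-15))*s = -16*(-15)*(-1547/23) = 240*(-1547/23) = -371280/23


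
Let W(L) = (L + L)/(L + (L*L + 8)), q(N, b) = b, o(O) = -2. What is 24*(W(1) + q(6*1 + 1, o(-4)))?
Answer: -216/5 ≈ -43.200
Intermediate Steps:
W(L) = 2*L/(8 + L + L**2) (W(L) = (2*L)/(L + (L**2 + 8)) = (2*L)/(L + (8 + L**2)) = (2*L)/(8 + L + L**2) = 2*L/(8 + L + L**2))
24*(W(1) + q(6*1 + 1, o(-4))) = 24*(2*1/(8 + 1 + 1**2) - 2) = 24*(2*1/(8 + 1 + 1) - 2) = 24*(2*1/10 - 2) = 24*(2*1*(1/10) - 2) = 24*(1/5 - 2) = 24*(-9/5) = -216/5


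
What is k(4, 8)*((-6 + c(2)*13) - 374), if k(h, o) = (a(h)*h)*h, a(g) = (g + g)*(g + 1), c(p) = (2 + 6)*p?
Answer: -110080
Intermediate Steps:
c(p) = 8*p
a(g) = 2*g*(1 + g) (a(g) = (2*g)*(1 + g) = 2*g*(1 + g))
k(h, o) = 2*h**3*(1 + h) (k(h, o) = ((2*h*(1 + h))*h)*h = (2*h**2*(1 + h))*h = 2*h**3*(1 + h))
k(4, 8)*((-6 + c(2)*13) - 374) = (2*4**3*(1 + 4))*((-6 + (8*2)*13) - 374) = (2*64*5)*((-6 + 16*13) - 374) = 640*((-6 + 208) - 374) = 640*(202 - 374) = 640*(-172) = -110080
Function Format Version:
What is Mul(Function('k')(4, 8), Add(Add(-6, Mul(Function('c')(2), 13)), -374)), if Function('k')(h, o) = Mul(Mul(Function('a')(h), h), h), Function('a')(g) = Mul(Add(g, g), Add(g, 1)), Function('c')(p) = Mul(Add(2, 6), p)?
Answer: -110080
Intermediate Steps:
Function('c')(p) = Mul(8, p)
Function('a')(g) = Mul(2, g, Add(1, g)) (Function('a')(g) = Mul(Mul(2, g), Add(1, g)) = Mul(2, g, Add(1, g)))
Function('k')(h, o) = Mul(2, Pow(h, 3), Add(1, h)) (Function('k')(h, o) = Mul(Mul(Mul(2, h, Add(1, h)), h), h) = Mul(Mul(2, Pow(h, 2), Add(1, h)), h) = Mul(2, Pow(h, 3), Add(1, h)))
Mul(Function('k')(4, 8), Add(Add(-6, Mul(Function('c')(2), 13)), -374)) = Mul(Mul(2, Pow(4, 3), Add(1, 4)), Add(Add(-6, Mul(Mul(8, 2), 13)), -374)) = Mul(Mul(2, 64, 5), Add(Add(-6, Mul(16, 13)), -374)) = Mul(640, Add(Add(-6, 208), -374)) = Mul(640, Add(202, -374)) = Mul(640, -172) = -110080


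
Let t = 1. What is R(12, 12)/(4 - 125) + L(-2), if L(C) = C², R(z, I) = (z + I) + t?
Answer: 459/121 ≈ 3.7934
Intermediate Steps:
R(z, I) = 1 + I + z (R(z, I) = (z + I) + 1 = (I + z) + 1 = 1 + I + z)
R(12, 12)/(4 - 125) + L(-2) = (1 + 12 + 12)/(4 - 125) + (-2)² = 25/(-121) + 4 = -1/121*25 + 4 = -25/121 + 4 = 459/121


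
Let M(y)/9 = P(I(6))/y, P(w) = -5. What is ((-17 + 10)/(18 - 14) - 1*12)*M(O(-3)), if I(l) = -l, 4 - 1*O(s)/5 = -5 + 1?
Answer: 495/32 ≈ 15.469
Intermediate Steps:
O(s) = 40 (O(s) = 20 - 5*(-5 + 1) = 20 - 5*(-4) = 20 + 20 = 40)
M(y) = -45/y (M(y) = 9*(-5/y) = -45/y)
((-17 + 10)/(18 - 14) - 1*12)*M(O(-3)) = ((-17 + 10)/(18 - 14) - 1*12)*(-45/40) = (-7/4 - 12)*(-45*1/40) = (-7*1/4 - 12)*(-9/8) = (-7/4 - 12)*(-9/8) = -55/4*(-9/8) = 495/32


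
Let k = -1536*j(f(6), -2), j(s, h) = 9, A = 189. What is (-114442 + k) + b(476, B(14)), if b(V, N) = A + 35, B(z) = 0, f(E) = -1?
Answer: -128042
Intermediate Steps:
b(V, N) = 224 (b(V, N) = 189 + 35 = 224)
k = -13824 (k = -1536*9 = -13824)
(-114442 + k) + b(476, B(14)) = (-114442 - 13824) + 224 = -128266 + 224 = -128042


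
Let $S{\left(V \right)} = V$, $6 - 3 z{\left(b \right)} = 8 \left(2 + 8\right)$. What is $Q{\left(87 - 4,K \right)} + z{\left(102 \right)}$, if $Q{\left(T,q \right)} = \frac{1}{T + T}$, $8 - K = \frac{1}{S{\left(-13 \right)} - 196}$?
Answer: $- \frac{12281}{498} \approx -24.661$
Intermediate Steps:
$z{\left(b \right)} = - \frac{74}{3}$ ($z{\left(b \right)} = 2 - \frac{8 \left(2 + 8\right)}{3} = 2 - \frac{8 \cdot 10}{3} = 2 - \frac{80}{3} = - \frac{74}{3}$)
$K = \frac{1673}{209}$ ($K = 8 - \frac{1}{-13 - 196} = 8 - \frac{1}{-209} = 8 - - \frac{1}{209} = 8 + \frac{1}{209} = \frac{1673}{209} \approx 8.0048$)
$Q{\left(T,q \right)} = \frac{1}{2 T}$
$Q{\left(87 - 4,K \right)} + z{\left(102 \right)} = \frac{1}{2 \left(87 - 4\right)} - \frac{74}{3} = \frac{1}{2 \cdot 83} - \frac{74}{3} = \frac{1}{2} \cdot \frac{1}{83} - \frac{74}{3} = \frac{1}{166} - \frac{74}{3} = - \frac{12281}{498}$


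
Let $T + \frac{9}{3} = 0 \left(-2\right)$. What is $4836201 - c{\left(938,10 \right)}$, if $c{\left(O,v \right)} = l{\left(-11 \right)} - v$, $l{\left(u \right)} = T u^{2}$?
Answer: $4836574$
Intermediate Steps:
$T = -3$ ($T = -3 + 0 \left(-2\right) = -3 + 0 = -3$)
$l{\left(u \right)} = - 3 u^{2}$
$c{\left(O,v \right)} = -363 - v$ ($c{\left(O,v \right)} = - 3 \left(-11\right)^{2} - v = \left(-3\right) 121 - v = -363 - v$)
$4836201 - c{\left(938,10 \right)} = 4836201 - \left(-363 - 10\right) = 4836201 - -373 = 4836201 + 373 = 4836574$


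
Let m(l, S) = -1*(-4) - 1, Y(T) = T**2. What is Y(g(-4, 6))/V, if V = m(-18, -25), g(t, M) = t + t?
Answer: 64/3 ≈ 21.333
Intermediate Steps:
g(t, M) = 2*t
m(l, S) = 3 (m(l, S) = 4 - 1 = 3)
V = 3
Y(g(-4, 6))/V = (2*(-4))**2/3 = (-8)**2*(1/3) = 64*(1/3) = 64/3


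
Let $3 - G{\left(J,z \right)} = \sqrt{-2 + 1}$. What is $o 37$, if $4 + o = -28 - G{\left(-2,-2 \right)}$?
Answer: $-1295 + 37 i \approx -1295.0 + 37.0 i$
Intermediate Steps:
$G{\left(J,z \right)} = 3 - i$ ($G{\left(J,z \right)} = 3 - \sqrt{-2 + 1} = 3 - \sqrt{-1} = 3 - i$)
$o = -35 + i$ ($o = -4 - \left(31 - i\right) = -35 + i \approx -35.0 + 1.0 i$)
$o 37 = \left(-35 + i\right) 37 = -1295 + 37 i$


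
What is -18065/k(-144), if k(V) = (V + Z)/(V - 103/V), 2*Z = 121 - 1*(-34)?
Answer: -372735145/9576 ≈ -38924.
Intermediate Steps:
Z = 155/2 (Z = (121 - 1*(-34))/2 = (121 + 34)/2 = (½)*155 = 155/2 ≈ 77.500)
k(V) = (155/2 + V)/(V - 103/V) (k(V) = (V + 155/2)/(V - 103/V) = (155/2 + V)/(V - 103/V))
-18065/k(-144) = -18065*(-(-103 + (-144)²)/(72*(155 + 2*(-144)))) = -18065*(-(-103 + 20736)/(72*(155 - 288))) = -18065/((½)*(-144)*(-133)/20633) = -18065/((½)*(-144)*(1/20633)*(-133)) = -18065/9576/20633 = -18065*20633/9576 = -372735145/9576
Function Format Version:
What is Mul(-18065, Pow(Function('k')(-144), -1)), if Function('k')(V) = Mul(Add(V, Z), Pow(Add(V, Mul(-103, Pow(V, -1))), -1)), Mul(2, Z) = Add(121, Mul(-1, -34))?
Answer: Rational(-372735145, 9576) ≈ -38924.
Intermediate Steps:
Z = Rational(155, 2) (Z = Mul(Rational(1, 2), Add(121, Mul(-1, -34))) = Mul(Rational(1, 2), Add(121, 34)) = Mul(Rational(1, 2), 155) = Rational(155, 2) ≈ 77.500)
Function('k')(V) = Mul(Pow(Add(V, Mul(-103, Pow(V, -1))), -1), Add(Rational(155, 2), V)) (Function('k')(V) = Mul(Add(V, Rational(155, 2)), Pow(Add(V, Mul(-103, Pow(V, -1))), -1)) = Mul(Add(Rational(155, 2), V), Pow(Add(V, Mul(-103, Pow(V, -1))), -1)) = Mul(Pow(Add(V, Mul(-103, Pow(V, -1))), -1), Add(Rational(155, 2), V)))
Mul(-18065, Pow(Function('k')(-144), -1)) = Mul(-18065, Pow(Mul(Rational(1, 2), -144, Pow(Add(-103, Pow(-144, 2)), -1), Add(155, Mul(2, -144))), -1)) = Mul(-18065, Pow(Mul(Rational(1, 2), -144, Pow(Add(-103, 20736), -1), Add(155, -288)), -1)) = Mul(-18065, Pow(Mul(Rational(1, 2), -144, Pow(20633, -1), -133), -1)) = Mul(-18065, Pow(Mul(Rational(1, 2), -144, Rational(1, 20633), -133), -1)) = Mul(-18065, Pow(Rational(9576, 20633), -1)) = Mul(-18065, Rational(20633, 9576)) = Rational(-372735145, 9576)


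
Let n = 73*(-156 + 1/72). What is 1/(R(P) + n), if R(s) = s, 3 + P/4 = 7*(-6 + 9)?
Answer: -72/814679 ≈ -8.8378e-5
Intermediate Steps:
P = 72 (P = -12 + 4*(7*(-6 + 9)) = -12 + 4*(7*3) = -12 + 4*21 = -12 + 84 = 72)
n = -819863/72 (n = 73*(-156 + 1/72) = 73*(-11231/72) = -819863/72 ≈ -11387.)
1/(R(P) + n) = 1/(72 - 819863/72) = 1/(-814679/72) = -72/814679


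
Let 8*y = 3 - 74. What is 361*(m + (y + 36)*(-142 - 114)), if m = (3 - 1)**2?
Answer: -2505340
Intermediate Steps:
y = -71/8 (y = (3 - 74)/8 = (1/8)*(-71) = -71/8 ≈ -8.8750)
m = 4 (m = 2**2 = 4)
361*(m + (y + 36)*(-142 - 114)) = 361*(4 + (-71/8 + 36)*(-142 - 114)) = 361*(4 + (217/8)*(-256)) = 361*(4 - 6944) = 361*(-6940) = -2505340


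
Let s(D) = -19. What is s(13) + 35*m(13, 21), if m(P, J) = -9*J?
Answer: -6634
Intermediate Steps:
s(13) + 35*m(13, 21) = -19 + 35*(-9*21) = -19 + 35*(-189) = -19 - 6615 = -6634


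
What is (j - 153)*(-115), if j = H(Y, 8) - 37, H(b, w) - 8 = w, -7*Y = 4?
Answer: 20010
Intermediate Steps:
Y = -4/7 (Y = -⅐*4 = -4/7 ≈ -0.57143)
H(b, w) = 8 + w
j = -21 (j = (8 + 8) - 37 = 16 - 37 = -21)
(j - 153)*(-115) = (-21 - 153)*(-115) = -174*(-115) = 20010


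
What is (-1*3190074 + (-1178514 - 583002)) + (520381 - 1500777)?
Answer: -5931986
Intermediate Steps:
(-1*3190074 + (-1178514 - 583002)) + (520381 - 1500777) = (-3190074 - 1761516) - 980396 = -4951590 - 980396 = -5931986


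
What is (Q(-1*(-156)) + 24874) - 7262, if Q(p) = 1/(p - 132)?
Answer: 422689/24 ≈ 17612.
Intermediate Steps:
Q(p) = 1/(-132 + p)
(Q(-1*(-156)) + 24874) - 7262 = (1/(-132 - 1*(-156)) + 24874) - 7262 = (1/(-132 + 156) + 24874) - 7262 = (1/24 + 24874) - 7262 = 596977/24 - 7262 = 422689/24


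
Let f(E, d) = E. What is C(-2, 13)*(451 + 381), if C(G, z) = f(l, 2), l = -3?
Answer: -2496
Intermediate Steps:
C(G, z) = -3
C(-2, 13)*(451 + 381) = -3*(451 + 381) = -3*832 = -2496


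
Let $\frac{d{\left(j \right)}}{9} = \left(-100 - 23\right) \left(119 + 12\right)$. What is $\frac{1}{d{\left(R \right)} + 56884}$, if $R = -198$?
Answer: $- \frac{1}{88133} \approx -1.1346 \cdot 10^{-5}$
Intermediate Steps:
$d{\left(j \right)} = -145017$ ($d{\left(j \right)} = 9 \left(-100 - 23\right) \left(119 + 12\right) = 9 \left(\left(-123\right) 131\right) = 9 \left(-16113\right) = -145017$)
$\frac{1}{d{\left(R \right)} + 56884} = \frac{1}{-145017 + 56884} = \frac{1}{-88133} = - \frac{1}{88133}$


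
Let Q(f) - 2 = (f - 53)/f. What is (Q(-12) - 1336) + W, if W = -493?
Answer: -21859/12 ≈ -1821.6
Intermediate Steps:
Q(f) = 2 + (-53 + f)/f (Q(f) = 2 + (f - 53)/f = 2 + (-53 + f)/f)
(Q(-12) - 1336) + W = ((3 - 53/(-12)) - 1336) - 493 = ((3 - 53*(-1/12)) - 1336) - 493 = ((3 + 53/12) - 1336) - 493 = (89/12 - 1336) - 493 = -15943/12 - 493 = -21859/12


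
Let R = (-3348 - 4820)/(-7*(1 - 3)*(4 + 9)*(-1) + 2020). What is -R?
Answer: 4084/919 ≈ 4.4440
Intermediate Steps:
R = -4084/919 (R = -8168/(-(-14)*13*(-1) + 2020) = -8168/(-7*(-26)*(-1) + 2020) = -8168/(182*(-1) + 2020) = -8168/(-182 + 2020) = -8168/1838 = -8168*1/1838 = -4084/919 ≈ -4.4440)
-R = -1*(-4084/919) = 4084/919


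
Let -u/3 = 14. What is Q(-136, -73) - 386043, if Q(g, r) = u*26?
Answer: -387135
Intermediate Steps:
u = -42 (u = -3*14 = -42)
Q(g, r) = -1092 (Q(g, r) = -42*26 = -1092)
Q(-136, -73) - 386043 = -1092 - 386043 = -387135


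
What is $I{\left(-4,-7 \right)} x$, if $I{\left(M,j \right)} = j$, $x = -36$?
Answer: $252$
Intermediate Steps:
$I{\left(-4,-7 \right)} x = \left(-7\right) \left(-36\right) = 252$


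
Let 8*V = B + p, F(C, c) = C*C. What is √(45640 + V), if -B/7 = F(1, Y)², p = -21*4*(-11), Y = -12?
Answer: √732074/4 ≈ 213.90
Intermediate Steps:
F(C, c) = C²
p = 924 (p = -84*(-11) = 924)
B = -7 (B = -7*(1²)² = -7*1² = -7*1 = -7)
V = 917/8 (V = (-7 + 924)/8 = (⅛)*917 = 917/8 ≈ 114.63)
√(45640 + V) = √(45640 + 917/8) = √(366037/8) = √732074/4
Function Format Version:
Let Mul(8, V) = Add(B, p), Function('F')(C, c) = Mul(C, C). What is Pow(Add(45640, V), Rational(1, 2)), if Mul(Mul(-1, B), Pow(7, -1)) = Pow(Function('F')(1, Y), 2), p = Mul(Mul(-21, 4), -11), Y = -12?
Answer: Mul(Rational(1, 4), Pow(732074, Rational(1, 2))) ≈ 213.90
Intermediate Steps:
Function('F')(C, c) = Pow(C, 2)
p = 924 (p = Mul(-84, -11) = 924)
B = -7 (B = Mul(-7, Pow(Pow(1, 2), 2)) = Mul(-7, Pow(1, 2)) = Mul(-7, 1) = -7)
V = Rational(917, 8) (V = Mul(Rational(1, 8), Add(-7, 924)) = Mul(Rational(1, 8), 917) = Rational(917, 8) ≈ 114.63)
Pow(Add(45640, V), Rational(1, 2)) = Pow(Add(45640, Rational(917, 8)), Rational(1, 2)) = Pow(Rational(366037, 8), Rational(1, 2)) = Mul(Rational(1, 4), Pow(732074, Rational(1, 2)))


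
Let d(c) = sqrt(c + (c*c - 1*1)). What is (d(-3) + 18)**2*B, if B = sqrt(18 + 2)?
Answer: 360 + 658*sqrt(5) ≈ 1831.3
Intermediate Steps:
d(c) = sqrt(-1 + c + c**2) (d(c) = sqrt(c + (c**2 - 1)) = sqrt(c + (-1 + c**2)) = sqrt(-1 + c + c**2))
B = 2*sqrt(5) (B = sqrt(20) = 2*sqrt(5) ≈ 4.4721)
(d(-3) + 18)**2*B = (sqrt(-1 - 3 + (-3)**2) + 18)**2*(2*sqrt(5)) = (sqrt(-1 - 3 + 9) + 18)**2*(2*sqrt(5)) = (sqrt(5) + 18)**2*(2*sqrt(5)) = (18 + sqrt(5))**2*(2*sqrt(5)) = 2*sqrt(5)*(18 + sqrt(5))**2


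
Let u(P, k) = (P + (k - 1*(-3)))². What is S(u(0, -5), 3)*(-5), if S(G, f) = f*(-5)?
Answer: 75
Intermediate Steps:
u(P, k) = (3 + P + k)² (u(P, k) = (P + (k + 3))² = (P + (3 + k))² = (3 + P + k)²)
S(G, f) = -5*f
S(u(0, -5), 3)*(-5) = -5*3*(-5) = -15*(-5) = 75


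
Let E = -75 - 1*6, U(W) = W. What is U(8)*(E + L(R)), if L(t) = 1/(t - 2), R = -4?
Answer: -1948/3 ≈ -649.33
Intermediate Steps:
L(t) = 1/(-2 + t)
E = -81 (E = -75 - 6 = -81)
U(8)*(E + L(R)) = 8*(-81 + 1/(-2 - 4)) = 8*(-81 + 1/(-6)) = 8*(-81 - ⅙) = 8*(-487/6) = -1948/3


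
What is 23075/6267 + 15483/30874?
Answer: 809449511/193487358 ≈ 4.1835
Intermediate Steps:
23075/6267 + 15483/30874 = 809449511/193487358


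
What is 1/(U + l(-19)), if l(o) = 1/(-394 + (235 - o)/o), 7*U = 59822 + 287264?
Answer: 54180/2686445507 ≈ 2.0168e-5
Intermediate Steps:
U = 347086/7 (U = (59822 + 287264)/7 = (⅐)*347086 = 347086/7 ≈ 49584.)
l(o) = 1/(-394 + (235 - o)/o)
1/(U + l(-19)) = 1/(347086/7 - 1*(-19)/(-235 + 395*(-19))) = 1/(347086/7 - 1*(-19)/(-235 - 7505)) = 1/(347086/7 - 1*(-19)/(-7740)) = 1/(347086/7 - 1*(-19)*(-1/7740)) = 1/(347086/7 - 19/7740) = 1/(2686445507/54180) = 54180/2686445507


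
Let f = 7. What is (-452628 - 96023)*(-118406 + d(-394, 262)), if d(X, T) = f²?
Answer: 64936686407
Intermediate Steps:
d(X, T) = 49 (d(X, T) = 7² = 49)
(-452628 - 96023)*(-118406 + d(-394, 262)) = (-452628 - 96023)*(-118406 + 49) = -548651*(-118357) = 64936686407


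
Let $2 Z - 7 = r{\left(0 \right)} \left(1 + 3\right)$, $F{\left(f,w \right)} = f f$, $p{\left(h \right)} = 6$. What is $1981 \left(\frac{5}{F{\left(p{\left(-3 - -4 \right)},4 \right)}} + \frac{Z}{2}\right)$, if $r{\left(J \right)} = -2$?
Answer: $- \frac{1981}{9} \approx -220.11$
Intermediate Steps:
$F{\left(f,w \right)} = f^{2}$
$Z = - \frac{1}{2}$ ($Z = \frac{7}{2} + \frac{\left(-2\right) \left(1 + 3\right)}{2} = \frac{7}{2} + \frac{\left(-2\right) 4}{2} = \frac{7}{2} + \frac{1}{2} \left(-8\right) = \frac{7}{2} - 4 = - \frac{1}{2} \approx -0.5$)
$1981 \left(\frac{5}{F{\left(p{\left(-3 - -4 \right)},4 \right)}} + \frac{Z}{2}\right) = 1981 \left(\frac{5}{6^{2}} - \frac{1}{2 \cdot 2}\right) = 1981 \left(\frac{5}{36} - \frac{1}{4}\right) = 1981 \left(- \frac{1}{9}\right) = - \frac{1981}{9}$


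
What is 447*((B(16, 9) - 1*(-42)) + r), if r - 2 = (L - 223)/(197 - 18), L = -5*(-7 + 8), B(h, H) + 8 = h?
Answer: 4058760/179 ≈ 22675.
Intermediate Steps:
B(h, H) = -8 + h
L = -5 (L = -5*1 = -5)
r = 130/179 (r = 2 + (-5 - 223)/(197 - 18) = 2 - 228/179 = 130/179 ≈ 0.72626)
447*((B(16, 9) - 1*(-42)) + r) = 447*(((-8 + 16) - 1*(-42)) + 130/179) = 447*((8 + 42) + 130/179) = 447*(50 + 130/179) = 447*(9080/179) = 4058760/179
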